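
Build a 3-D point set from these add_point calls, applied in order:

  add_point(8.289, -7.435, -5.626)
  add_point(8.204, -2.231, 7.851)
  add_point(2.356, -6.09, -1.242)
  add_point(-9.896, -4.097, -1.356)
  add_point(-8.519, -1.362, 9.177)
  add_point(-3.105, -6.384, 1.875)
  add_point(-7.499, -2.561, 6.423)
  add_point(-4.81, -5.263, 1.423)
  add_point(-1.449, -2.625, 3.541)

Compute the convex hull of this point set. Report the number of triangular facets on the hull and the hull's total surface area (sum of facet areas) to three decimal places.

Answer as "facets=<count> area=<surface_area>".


6 of the 9 inputs are extreme points: [0, 1, 3, 4, 5, 8].

Triangle areas on the boundary:
  f1: (p5, p0, p3) → 46.0461
  f2: (p5, p4, p3) → 38.9094
  f3: (p5, p1, p0) → 82.9279
  f4: (p5, p1, p4) → 69.8115
  f5: (p8, p0, p3) → 68.5155
  f6: (p8, p1, p0) → 70.4267
  f7: (p8, p4, p3) → 42.4566
  f8: (p8, p1, p4) → 43.1238
Σ area = 462.217

Euler characteristic 6−12+8 = 2 ✓

facets=8 area=462.217


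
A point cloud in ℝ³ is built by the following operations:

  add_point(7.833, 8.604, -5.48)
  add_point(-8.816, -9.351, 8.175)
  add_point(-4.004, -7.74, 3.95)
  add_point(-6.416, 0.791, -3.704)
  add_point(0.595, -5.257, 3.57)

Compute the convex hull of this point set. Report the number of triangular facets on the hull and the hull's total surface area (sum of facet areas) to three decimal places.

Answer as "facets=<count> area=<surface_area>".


facets=6 area=337.645

Points on the hull: [0, 1, 2, 3, 4] (5 of 5).

Area of each hull facet:
  f1: (p3, p0, p1) → 110.2683
  f2: (p3, p2, p1) → 34.6146
  f3: (p3, p2, p0) → 92.9433
  f4: (p4, p0, p1) → 58.2403
  f5: (p4, p2, p1) → 10.3444
  f6: (p4, p2, p0) → 31.2339
Σ area = 337.645

Euler: V−E+F = 5−9+6 = 2.


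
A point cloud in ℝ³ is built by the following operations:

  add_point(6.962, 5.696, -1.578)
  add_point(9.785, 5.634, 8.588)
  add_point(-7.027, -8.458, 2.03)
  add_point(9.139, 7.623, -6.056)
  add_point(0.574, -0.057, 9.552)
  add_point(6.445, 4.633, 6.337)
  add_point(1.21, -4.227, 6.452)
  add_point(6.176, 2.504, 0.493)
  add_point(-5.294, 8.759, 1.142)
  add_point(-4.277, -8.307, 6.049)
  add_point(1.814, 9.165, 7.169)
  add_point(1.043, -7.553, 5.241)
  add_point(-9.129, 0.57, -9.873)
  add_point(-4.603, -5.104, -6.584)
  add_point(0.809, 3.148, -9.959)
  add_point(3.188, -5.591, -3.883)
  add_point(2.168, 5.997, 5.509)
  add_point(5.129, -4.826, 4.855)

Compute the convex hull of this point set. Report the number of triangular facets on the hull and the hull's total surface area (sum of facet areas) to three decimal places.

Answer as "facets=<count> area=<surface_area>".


Hull vertices (13/18): indices [1, 2, 3, 4, 8, 9, 10, 11, 12, 13, 14, 15, 17].

Area of each hull facet:
  f1: (p8, p2, p12) → 102.4320
  f2: (p4, p10, p1) → 40.3700
  f3: (p4, p8, p10) → 44.7904
  f4: (p3, p10, p1) → 63.2182
  f5: (p3, p8, p10) → 69.4537
  f6: (p13, p2, p12) → 33.4461
  f7: (p13, p15, p2) → 39.3548
  f8: (p9, p8, p2) → 42.1664
  f9: (p9, p4, p8) → 68.5129
  f10: (p14, p8, p12) → 67.1078
  f11: (p14, p3, p8) → 70.3184
  f12: (p14, p3, p15) → 55.7406
  f13: (p14, p13, p12) → 38.0443
  f14: (p14, p13, p15) → 40.5563
  f15: (p17, p3, p1) → 87.1423
  f16: (p17, p3, p15) → 65.8104
  f17: (p11, p15, p2) → 41.4973
  f18: (p11, p9, p2) → 11.9233
  f19: (p11, p17, p15) → 21.8830
  f20: (p11, p9, p4) → 23.5267
  f21: (p11, p4, p1) → 43.8542
  f22: (p11, p17, p1) → 18.6776
Σ area = 1089.827

Euler: V−E+F = 13−33+22 = 2.

facets=22 area=1089.827


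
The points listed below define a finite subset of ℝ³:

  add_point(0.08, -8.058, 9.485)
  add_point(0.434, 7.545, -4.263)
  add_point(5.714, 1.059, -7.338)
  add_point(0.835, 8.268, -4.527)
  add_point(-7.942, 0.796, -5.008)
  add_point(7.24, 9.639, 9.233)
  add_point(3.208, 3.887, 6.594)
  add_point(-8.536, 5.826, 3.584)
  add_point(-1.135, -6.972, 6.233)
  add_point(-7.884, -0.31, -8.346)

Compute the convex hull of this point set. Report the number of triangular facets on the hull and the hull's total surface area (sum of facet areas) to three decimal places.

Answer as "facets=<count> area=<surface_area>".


facets=12 area=840.049

Extreme-point indices: [0, 2, 3, 4, 5, 7, 8, 9] — 8 of 10 on the boundary.

Per-facet area ½‖(b−a)×(c−a)‖:
  f1: (p0, p5, p7) → 137.4840
  f2: (p3, p5, p7) → 93.1815
  f3: (p3, p9, p7) → 72.5627
  f4: (p4, p0, p7) → 85.7846
  f5: (p4, p9, p7) → 3.7230
  f6: (p4, p9, p0) → 26.9746
  f7: (p2, p3, p9) → 56.6492
  f8: (p2, p0, p5) → 160.1769
  f9: (p2, p3, p5) → 69.1616
  f10: (p8, p9, p0) → 3.6238
  f11: (p8, p2, p0) → 21.9524
  f12: (p8, p2, p9) → 108.7744
Σ area = 840.049

Euler: V−E+F = 8−18+12 = 2.


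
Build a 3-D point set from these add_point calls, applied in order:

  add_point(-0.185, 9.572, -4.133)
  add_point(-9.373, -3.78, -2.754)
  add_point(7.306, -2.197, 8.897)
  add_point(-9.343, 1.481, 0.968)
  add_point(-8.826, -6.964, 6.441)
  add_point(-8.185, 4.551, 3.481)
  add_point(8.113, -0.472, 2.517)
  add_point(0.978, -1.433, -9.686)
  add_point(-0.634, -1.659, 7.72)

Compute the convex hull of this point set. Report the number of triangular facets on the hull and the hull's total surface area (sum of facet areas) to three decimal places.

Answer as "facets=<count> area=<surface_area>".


Hull vertices (9/9): indices [0, 1, 2, 3, 4, 5, 6, 7, 8].

Facet areas (half cross-product norm):
  f1: (p7, p0, p1) → 77.5008
  f2: (p7, p0, p6) → 80.4179
  f3: (p4, p7, p1) → 52.3632
  f4: (p3, p0, p1) → 40.9687
  f5: (p3, p5, p0) → 24.9164
  f6: (p3, p4, p1) → 30.1624
  f7: (p3, p4, p5) → 20.0027
  f8: (p2, p0, p6) → 40.8356
  f9: (p2, p5, p0) → 104.8295
  f10: (p2, p7, p6) → 31.3750
  f11: (p2, p4, p7) → 150.6492
  f12: (p8, p4, p5) → 49.5549
  f13: (p8, p2, p5) → 25.9131
  f14: (p8, p2, p4) → 23.5227
Σ area = 753.012

Euler: V−E+F = 9−21+14 = 2.

facets=14 area=753.012


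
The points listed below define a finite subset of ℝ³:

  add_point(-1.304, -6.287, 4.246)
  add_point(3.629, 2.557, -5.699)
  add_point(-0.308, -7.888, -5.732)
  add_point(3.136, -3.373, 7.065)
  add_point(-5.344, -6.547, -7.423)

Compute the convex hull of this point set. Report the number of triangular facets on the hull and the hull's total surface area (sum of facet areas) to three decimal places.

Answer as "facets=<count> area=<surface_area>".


facets=6 area=272.341

Points on the hull: [0, 1, 2, 3, 4] (5 of 5).

Facet areas (half cross-product norm):
  f1: (p2, p1, p4) → 30.4377
  f2: (p3, p2, p1) → 71.9105
  f3: (p0, p1, p4) → 74.0450
  f4: (p0, p3, p1) → 41.5248
  f5: (p0, p2, p4) → 27.3914
  f6: (p0, p3, p2) → 27.0319
Σ area = 272.341

Euler: V−E+F = 5−9+6 = 2.


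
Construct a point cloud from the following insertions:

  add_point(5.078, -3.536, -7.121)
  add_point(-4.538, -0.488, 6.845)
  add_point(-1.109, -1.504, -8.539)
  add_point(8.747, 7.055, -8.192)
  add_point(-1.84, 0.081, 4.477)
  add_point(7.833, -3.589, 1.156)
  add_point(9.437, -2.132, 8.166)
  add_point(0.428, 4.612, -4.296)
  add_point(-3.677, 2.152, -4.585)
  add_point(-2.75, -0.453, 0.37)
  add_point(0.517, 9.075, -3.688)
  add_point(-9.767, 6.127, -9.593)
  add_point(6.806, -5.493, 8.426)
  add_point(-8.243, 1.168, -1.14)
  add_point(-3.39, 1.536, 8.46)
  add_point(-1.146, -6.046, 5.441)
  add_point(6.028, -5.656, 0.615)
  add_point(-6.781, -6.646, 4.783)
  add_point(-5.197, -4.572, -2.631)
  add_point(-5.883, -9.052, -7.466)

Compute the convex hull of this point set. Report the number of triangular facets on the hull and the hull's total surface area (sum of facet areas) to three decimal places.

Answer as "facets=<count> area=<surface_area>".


Points on the hull: [0, 2, 3, 5, 6, 10, 11, 12, 13, 14, 16, 17, 19] (13 of 20).

Area of each hull facet:
  f1: (p17, p19, p11) → 98.6983
  f2: (p2, p19, p11) → 51.3920
  f3: (p2, p3, p11) → 74.9761
  f4: (p0, p2, p19) → 29.2976
  f5: (p0, p2, p3) → 37.5206
  f6: (p10, p14, p11) → 90.4363
  f7: (p10, p3, p11) → 52.5341
  f8: (p10, p14, p6) → 98.0311
  f9: (p10, p3, p6) → 86.6273
  f10: (p13, p14, p11) → 31.1257
  f11: (p13, p17, p11) → 18.5620
  f12: (p13, p17, p14) → 43.7447
  f13: (p12, p14, p6) → 26.4299
  f14: (p12, p17, p14) → 58.2503
  f15: (p12, p17, p19) → 86.5502
  f16: (p5, p3, p6) → 46.0737
  f17: (p5, p0, p3) → 49.1109
  f18: (p5, p12, p6) → 15.2581
  f19: (p16, p0, p19) → 49.5717
  f20: (p16, p12, p19) → 45.1705
  f21: (p16, p5, p0) → 11.2706
  f22: (p16, p5, p12) → 10.5670
Σ area = 1111.199

Check V−E+F: 13 − 33 + 22 = 2.

facets=22 area=1111.199


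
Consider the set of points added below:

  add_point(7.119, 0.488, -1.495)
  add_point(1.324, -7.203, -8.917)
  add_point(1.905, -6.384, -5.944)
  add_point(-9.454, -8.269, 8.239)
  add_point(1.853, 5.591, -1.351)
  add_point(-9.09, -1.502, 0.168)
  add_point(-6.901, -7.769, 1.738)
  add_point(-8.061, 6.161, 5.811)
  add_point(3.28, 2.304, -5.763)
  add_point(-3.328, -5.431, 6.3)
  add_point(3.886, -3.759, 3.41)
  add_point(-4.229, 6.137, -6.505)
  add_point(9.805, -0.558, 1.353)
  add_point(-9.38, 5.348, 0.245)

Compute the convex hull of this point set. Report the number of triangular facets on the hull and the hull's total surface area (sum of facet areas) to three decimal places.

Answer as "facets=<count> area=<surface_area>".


facets=20 area=818.030

Points on the hull: [1, 3, 4, 5, 6, 7, 8, 9, 10, 11, 12, 13] (12 of 14).

Per-facet area ½‖(b−a)×(c−a)‖:
  f1: (p8, p1, p12) → 51.2298
  f2: (p9, p7, p3) → 43.9428
  f3: (p9, p7, p12) → 93.0615
  f4: (p10, p1, p3) → 97.0339
  f5: (p10, p1, p12) → 45.9217
  f6: (p10, p9, p3) → 5.9807
  f7: (p10, p9, p12) → 7.2978
  f8: (p13, p7, p3) → 42.4627
  f9: (p4, p7, p12) → 55.4018
  f10: (p4, p8, p12) → 27.9074
  f11: (p5, p13, p3) → 28.0164
  f12: (p11, p8, p1) → 42.0822
  f13: (p11, p5, p1) → 76.9601
  f14: (p11, p5, p13) → 29.1854
  f15: (p11, p4, p8) → 21.8655
  f16: (p11, p13, p7) → 19.4890
  f17: (p11, p4, p7) → 47.4617
  f18: (p6, p1, p3) → 13.2275
  f19: (p6, p5, p3) → 23.5659
  f20: (p6, p5, p1) → 45.9358
Σ area = 818.030

Check V−E+F: 12 − 30 + 20 = 2.


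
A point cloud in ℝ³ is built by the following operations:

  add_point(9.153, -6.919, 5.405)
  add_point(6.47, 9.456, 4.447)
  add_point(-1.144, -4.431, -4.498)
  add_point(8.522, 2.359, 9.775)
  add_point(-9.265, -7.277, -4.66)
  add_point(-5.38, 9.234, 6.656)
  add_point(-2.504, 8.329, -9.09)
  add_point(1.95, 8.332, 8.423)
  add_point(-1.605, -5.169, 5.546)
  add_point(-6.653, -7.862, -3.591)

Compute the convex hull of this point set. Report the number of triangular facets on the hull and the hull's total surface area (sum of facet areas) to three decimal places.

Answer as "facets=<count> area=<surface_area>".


Extreme-point indices: [0, 1, 2, 3, 4, 5, 6, 7, 8, 9] — 10 of 10 on the boundary.

Area of each hull facet:
  f1: (p6, p1, p0) → 134.9788
  f2: (p5, p6, p4) → 135.7893
  f3: (p5, p6, p1) → 90.3392
  f4: (p2, p6, p4) → 57.3551
  f5: (p2, p6, p0) → 87.6636
  f6: (p8, p5, p4) → 96.3442
  f7: (p3, p1, p0) → 41.3393
  f8: (p3, p8, p0) → 54.7388
  f9: (p3, p8, p5) → 92.0254
  f10: (p9, p2, p4) → 7.5250
  f11: (p9, p2, p0) → 43.2817
  f12: (p9, p8, p4) → 11.2750
  f13: (p9, p8, p0) → 53.5617
  f14: (p7, p5, p1) → 19.5764
  f15: (p7, p3, p1) → 26.0574
  f16: (p7, p3, p5) → 19.5126
Σ area = 971.364

Euler characteristic 10−24+16 = 2 ✓

facets=16 area=971.364


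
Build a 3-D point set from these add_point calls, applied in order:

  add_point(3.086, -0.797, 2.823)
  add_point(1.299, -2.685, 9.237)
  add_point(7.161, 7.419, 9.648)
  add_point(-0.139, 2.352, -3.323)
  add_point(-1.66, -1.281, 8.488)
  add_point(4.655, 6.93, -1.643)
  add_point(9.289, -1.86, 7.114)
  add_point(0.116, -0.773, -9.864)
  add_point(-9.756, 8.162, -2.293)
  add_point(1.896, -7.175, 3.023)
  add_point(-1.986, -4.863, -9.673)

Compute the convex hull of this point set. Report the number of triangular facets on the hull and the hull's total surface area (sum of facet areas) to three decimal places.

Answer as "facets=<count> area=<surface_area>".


Extreme-point indices: [1, 2, 4, 5, 6, 7, 8, 9, 10] — 9 of 11 on the boundary.

Per-facet area ½‖(b−a)×(c−a)‖:
  f1: (p5, p7, p8) → 82.4167
  f2: (p5, p7, p6) → 79.4326
  f3: (p10, p7, p8) → 34.5106
  f4: (p10, p4, p8) → 128.2313
  f5: (p10, p4, p9) → 55.3827
  f6: (p10, p9, p6) → 57.9300
  f7: (p10, p7, p6) → 44.0996
  f8: (p1, p9, p6) → 31.1382
  f9: (p1, p4, p9) → 12.8042
  f10: (p2, p5, p6) → 55.2979
  f11: (p2, p1, p6) → 40.2561
  f12: (p2, p1, p4) → 19.5586
  f13: (p2, p5, p8) → 81.0151
  f14: (p2, p4, p8) → 102.4104
Σ area = 824.484

Check V−E+F: 9 − 21 + 14 = 2.

facets=14 area=824.484


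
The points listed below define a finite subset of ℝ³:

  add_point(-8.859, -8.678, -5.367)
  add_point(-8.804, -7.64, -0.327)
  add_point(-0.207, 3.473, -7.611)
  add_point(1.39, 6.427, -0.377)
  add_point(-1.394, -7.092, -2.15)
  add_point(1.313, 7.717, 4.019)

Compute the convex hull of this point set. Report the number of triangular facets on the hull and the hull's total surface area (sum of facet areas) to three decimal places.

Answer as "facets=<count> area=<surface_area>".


6 of the 6 inputs are extreme points: [0, 1, 2, 3, 4, 5].

Triangle areas on the boundary:
  f1: (p2, p5, p3) → 4.3589
  f2: (p4, p5, p3) → 29.3251
  f3: (p4, p2, p0) → 49.3291
  f4: (p4, p2, p3) → 47.5536
  f5: (p1, p4, p0) → 19.2523
  f6: (p1, p4, p5) → 61.6568
  f7: (p1, p2, p0) → 38.8025
  f8: (p1, p2, p5) → 97.9381
Σ area = 348.217

Euler characteristic 6−12+8 = 2 ✓

facets=8 area=348.217


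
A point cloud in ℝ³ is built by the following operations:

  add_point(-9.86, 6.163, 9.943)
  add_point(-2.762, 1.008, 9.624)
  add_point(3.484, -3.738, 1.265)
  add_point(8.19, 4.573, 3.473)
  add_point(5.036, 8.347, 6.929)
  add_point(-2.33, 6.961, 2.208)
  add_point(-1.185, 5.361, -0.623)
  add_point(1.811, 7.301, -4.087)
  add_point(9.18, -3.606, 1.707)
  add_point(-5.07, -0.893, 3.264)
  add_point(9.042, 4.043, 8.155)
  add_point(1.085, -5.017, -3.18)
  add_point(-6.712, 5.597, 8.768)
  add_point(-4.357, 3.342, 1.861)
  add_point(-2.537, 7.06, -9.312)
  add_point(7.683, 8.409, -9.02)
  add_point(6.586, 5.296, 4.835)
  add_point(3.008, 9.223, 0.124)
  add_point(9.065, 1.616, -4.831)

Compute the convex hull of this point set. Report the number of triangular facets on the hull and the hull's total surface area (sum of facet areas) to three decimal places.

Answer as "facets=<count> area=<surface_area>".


facets=20 area=924.619

Hull vertices (12/19): indices [0, 1, 2, 4, 8, 9, 10, 11, 14, 15, 17, 18].

Area of each hull facet:
  f1: (p14, p17, p0) → 91.5958
  f2: (p15, p14, p17) → 48.3489
  f3: (p11, p15, p14) → 71.4132
  f4: (p1, p10, p0) → 41.5505
  f5: (p1, p10, p8) → 61.1129
  f6: (p4, p17, p0) → 54.7876
  f7: (p4, p10, p0) → 39.7966
  f8: (p4, p15, p17) → 26.1028
  f9: (p4, p10, p15) → 48.3335
  f10: (p9, p14, p0) → 79.2650
  f11: (p9, p11, p14) → 66.8791
  f12: (p9, p1, p0) → 30.7618
  f13: (p9, p1, p11) → 29.8481
  f14: (p18, p11, p8) → 37.9137
  f15: (p18, p11, p15) → 37.3033
  f16: (p18, p10, p8) → 41.8485
  f17: (p18, p10, p15) → 50.0363
  f18: (p2, p11, p8) → 12.6197
  f19: (p2, p1, p8) → 28.7860
  f20: (p2, p1, p11) → 26.3157
Σ area = 924.619

Euler: V−E+F = 12−30+20 = 2.


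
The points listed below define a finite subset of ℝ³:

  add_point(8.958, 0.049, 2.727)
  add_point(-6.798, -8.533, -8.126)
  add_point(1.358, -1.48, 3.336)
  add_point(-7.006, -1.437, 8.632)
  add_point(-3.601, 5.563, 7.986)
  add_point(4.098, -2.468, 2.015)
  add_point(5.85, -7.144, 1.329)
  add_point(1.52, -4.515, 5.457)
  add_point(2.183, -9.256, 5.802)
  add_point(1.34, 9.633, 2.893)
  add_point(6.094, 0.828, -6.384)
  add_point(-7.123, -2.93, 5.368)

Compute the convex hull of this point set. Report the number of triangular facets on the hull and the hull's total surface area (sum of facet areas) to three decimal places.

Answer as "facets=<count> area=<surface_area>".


Hull vertices (9/12): indices [0, 1, 3, 4, 6, 8, 9, 10, 11].

Per-facet area ½‖(b−a)×(c−a)‖:
  f1: (p10, p9, p0) → 56.9953
  f2: (p10, p1, p9) → 107.7443
  f3: (p4, p9, p0) → 50.0788
  f4: (p4, p1, p11) → 56.6424
  f5: (p4, p1, p9) → 88.4202
  f6: (p6, p10, p0) → 37.2825
  f7: (p6, p10, p1) → 82.8883
  f8: (p8, p4, p0) → 83.8659
  f9: (p8, p6, p0) → 22.2964
  f10: (p8, p1, p11) → 80.6552
  f11: (p8, p6, p1) → 48.6793
  f12: (p3, p4, p11) → 13.3269
  f13: (p3, p8, p11) → 19.9200
  f14: (p3, p8, p4) → 47.1780
Σ area = 795.974

Euler characteristic 9−21+14 = 2 ✓

facets=14 area=795.974


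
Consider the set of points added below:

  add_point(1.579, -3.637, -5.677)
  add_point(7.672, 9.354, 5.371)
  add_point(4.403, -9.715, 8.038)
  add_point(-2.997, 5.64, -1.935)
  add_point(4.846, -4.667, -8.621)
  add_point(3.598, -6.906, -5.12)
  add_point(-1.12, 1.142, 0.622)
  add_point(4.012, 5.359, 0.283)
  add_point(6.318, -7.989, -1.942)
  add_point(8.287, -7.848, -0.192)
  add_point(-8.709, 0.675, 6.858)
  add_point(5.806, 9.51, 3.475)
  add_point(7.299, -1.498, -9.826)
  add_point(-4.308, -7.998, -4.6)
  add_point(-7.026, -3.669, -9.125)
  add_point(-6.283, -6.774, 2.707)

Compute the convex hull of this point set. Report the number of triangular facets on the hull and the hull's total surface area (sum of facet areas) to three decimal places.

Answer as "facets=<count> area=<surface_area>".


Hull vertices (13/16): indices [1, 2, 3, 4, 5, 8, 9, 10, 11, 12, 13, 14, 15].

Triangle areas on the boundary:
  f1: (p4, p12, p9) → 19.2974
  f2: (p4, p14, p12) → 21.4904
  f3: (p3, p12, p11) → 81.0481
  f4: (p3, p14, p12) → 82.4838
  f5: (p3, p11, p10) → 63.0565
  f6: (p3, p14, p10) → 72.0597
  f7: (p1, p2, p9) → 83.6418
  f8: (p1, p12, p9) → 100.8991
  f9: (p1, p12, p11) → 20.6366
  f10: (p1, p11, p10) → 20.9729
  f11: (p1, p2, p10) → 143.3434
  f12: (p15, p14, p10) → 52.9638
  f13: (p15, p2, p10) → 52.9834
  f14: (p13, p4, p14) → 35.7629
  f15: (p13, p15, p14) → 23.6549
  f16: (p13, p15, p2) → 46.6092
  f17: (p8, p4, p9) → 7.1240
  f18: (p8, p2, p9) → 11.8161
  f19: (p8, p13, p2) → 56.3675
  f20: (p5, p13, p4) → 15.8480
  f21: (p5, p8, p4) → 7.8800
  f22: (p5, p8, p13) → 14.5413
Σ area = 1034.481

Euler: V−E+F = 13−33+22 = 2.

facets=22 area=1034.481


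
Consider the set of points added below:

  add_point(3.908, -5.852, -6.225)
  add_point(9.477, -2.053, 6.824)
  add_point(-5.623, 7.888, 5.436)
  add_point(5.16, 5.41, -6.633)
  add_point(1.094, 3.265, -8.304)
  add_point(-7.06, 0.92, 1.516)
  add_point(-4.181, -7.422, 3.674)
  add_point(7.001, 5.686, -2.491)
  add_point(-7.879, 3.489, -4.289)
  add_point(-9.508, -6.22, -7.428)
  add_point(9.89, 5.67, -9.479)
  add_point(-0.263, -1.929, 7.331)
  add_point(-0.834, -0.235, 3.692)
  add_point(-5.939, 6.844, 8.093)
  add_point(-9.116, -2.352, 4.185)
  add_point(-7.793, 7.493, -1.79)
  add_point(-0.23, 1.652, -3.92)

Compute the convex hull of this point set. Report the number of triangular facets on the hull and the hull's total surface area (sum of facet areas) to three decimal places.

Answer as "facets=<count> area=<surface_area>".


facets=22 area=1057.318

Points on the hull: [0, 1, 2, 4, 6, 7, 8, 9, 10, 11, 13, 14, 15] (13 of 17).

Area of each hull facet:
  f1: (p0, p10, p9) → 80.6717
  f2: (p0, p6, p9) → 71.8927
  f3: (p15, p2, p10) → 72.6152
  f4: (p14, p6, p9) → 41.8014
  f5: (p14, p15, p9) → 69.2914
  f6: (p11, p14, p6) → 26.7204
  f7: (p4, p10, p9) → 29.4126
  f8: (p4, p15, p10) → 38.8933
  f9: (p7, p2, p10) → 33.6784
  f10: (p1, p0, p6) → 86.1345
  f11: (p1, p11, p6) → 32.9176
  f12: (p1, p0, p10) → 96.7515
  f13: (p1, p7, p10) → 36.7210
  f14: (p8, p15, p9) → 6.7740
  f15: (p8, p4, p9) → 50.8016
  f16: (p8, p4, p15) → 22.6460
  f17: (p13, p7, p2) → 18.4077
  f18: (p13, p1, p7) → 99.4841
  f19: (p13, p1, p11) → 42.4893
  f20: (p13, p11, p14) → 44.0463
  f21: (p13, p15, p2) → 5.9837
  f22: (p13, p14, p15) → 49.1832
Σ area = 1057.318

Check V−E+F: 13 − 33 + 22 = 2.


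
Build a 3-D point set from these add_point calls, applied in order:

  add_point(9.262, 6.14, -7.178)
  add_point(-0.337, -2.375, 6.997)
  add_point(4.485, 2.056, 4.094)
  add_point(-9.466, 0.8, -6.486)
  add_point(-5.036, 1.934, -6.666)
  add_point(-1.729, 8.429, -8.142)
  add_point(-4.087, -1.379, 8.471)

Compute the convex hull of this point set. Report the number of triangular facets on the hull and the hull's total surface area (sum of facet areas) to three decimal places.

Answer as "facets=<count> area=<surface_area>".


7 of the 7 inputs are extreme points: [0, 1, 2, 3, 4, 5, 6].

Area of each hull facet:
  f1: (p6, p1, p3) → 33.2944
  f2: (p6, p5, p3) → 88.1680
  f3: (p4, p1, p3) → 33.8359
  f4: (p4, p1, p0) → 110.4358
  f5: (p4, p5, p3) → 12.8619
  f6: (p4, p5, p0) → 40.6792
  f7: (p2, p5, p0) → 70.8965
  f8: (p2, p6, p5) → 76.5156
  f9: (p2, p1, p0) → 27.8036
  f10: (p2, p6, p1) → 11.8515
Σ area = 506.343

Euler: V−E+F = 7−15+10 = 2.

facets=10 area=506.343


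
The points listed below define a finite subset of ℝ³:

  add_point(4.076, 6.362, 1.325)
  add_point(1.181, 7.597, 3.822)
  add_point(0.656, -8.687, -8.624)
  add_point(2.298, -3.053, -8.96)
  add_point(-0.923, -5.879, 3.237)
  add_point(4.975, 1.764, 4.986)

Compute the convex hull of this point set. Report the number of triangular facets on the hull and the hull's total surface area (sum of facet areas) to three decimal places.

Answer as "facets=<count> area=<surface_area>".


facets=8 area=332.213

Extreme-point indices: [0, 1, 2, 3, 4, 5] — 6 of 6 on the boundary.

Per-facet area ½‖(b−a)×(c−a)‖:
  f1: (p1, p5, p4) → 33.1075
  f2: (p0, p1, p5) → 11.9363
  f3: (p0, p3, p5) → 41.7398
  f4: (p0, p3, p1) → 23.2103
  f5: (p2, p5, p4) → 58.0072
  f6: (p2, p3, p5) → 41.9771
  f7: (p2, p1, p4) → 81.2940
  f8: (p2, p3, p1) → 40.9407
Σ area = 332.213

Euler: V−E+F = 6−12+8 = 2.


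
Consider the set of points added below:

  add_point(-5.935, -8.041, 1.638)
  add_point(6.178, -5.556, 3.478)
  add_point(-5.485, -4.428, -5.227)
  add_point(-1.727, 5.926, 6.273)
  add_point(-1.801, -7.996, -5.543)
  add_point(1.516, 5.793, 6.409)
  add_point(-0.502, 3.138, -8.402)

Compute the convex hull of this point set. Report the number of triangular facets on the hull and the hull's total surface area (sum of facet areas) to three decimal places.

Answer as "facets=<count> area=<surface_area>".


Points on the hull: [0, 1, 2, 3, 4, 5, 6] (7 of 7).

Triangle areas on the boundary:
  f1: (p3, p1, p0) → 83.2729
  f2: (p4, p1, p0) → 48.3821
  f3: (p4, p6, p1) → 70.8336
  f4: (p5, p3, p1) → 18.8141
  f5: (p5, p6, p1) → 90.2260
  f6: (p5, p6, p3) → 24.3159
  f7: (p2, p4, p0) → 19.4431
  f8: (p2, p4, p6) → 24.3661
  f9: (p2, p3, p0) → 58.5755
  f10: (p2, p6, p3) → 70.1819
Σ area = 508.411

Euler: V−E+F = 7−15+10 = 2.

facets=10 area=508.411


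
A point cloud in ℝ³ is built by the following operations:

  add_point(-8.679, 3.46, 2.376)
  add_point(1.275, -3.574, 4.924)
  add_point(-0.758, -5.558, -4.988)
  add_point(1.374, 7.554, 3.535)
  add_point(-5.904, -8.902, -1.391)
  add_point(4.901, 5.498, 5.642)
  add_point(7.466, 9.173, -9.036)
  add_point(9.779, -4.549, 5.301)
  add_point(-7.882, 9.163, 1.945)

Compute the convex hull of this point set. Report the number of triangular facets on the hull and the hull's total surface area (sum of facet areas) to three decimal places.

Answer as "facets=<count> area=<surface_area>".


facets=14 area=828.389

Points on the hull: [0, 1, 2, 3, 4, 5, 6, 7, 8] (9 of 9).

Triangle areas on the boundary:
  f1: (p5, p6, p7) → 85.1909
  f2: (p1, p4, p0) → 63.3810
  f3: (p1, p4, p7) → 36.7543
  f4: (p1, p5, p0) → 59.6011
  f5: (p1, p5, p7) → 40.4638
  f6: (p2, p6, p7) → 124.5105
  f7: (p2, p4, p7) → 51.4850
  f8: (p8, p5, p0) → 39.3731
  f9: (p8, p2, p6) → 139.6672
  f10: (p8, p4, p0) → 18.5841
  f11: (p8, p2, p4) → 62.8753
  f12: (p3, p5, p6) → 32.0339
  f13: (p3, p8, p6) → 64.8324
  f14: (p3, p8, p5) → 9.6364
Σ area = 828.389

Euler: V−E+F = 9−21+14 = 2.


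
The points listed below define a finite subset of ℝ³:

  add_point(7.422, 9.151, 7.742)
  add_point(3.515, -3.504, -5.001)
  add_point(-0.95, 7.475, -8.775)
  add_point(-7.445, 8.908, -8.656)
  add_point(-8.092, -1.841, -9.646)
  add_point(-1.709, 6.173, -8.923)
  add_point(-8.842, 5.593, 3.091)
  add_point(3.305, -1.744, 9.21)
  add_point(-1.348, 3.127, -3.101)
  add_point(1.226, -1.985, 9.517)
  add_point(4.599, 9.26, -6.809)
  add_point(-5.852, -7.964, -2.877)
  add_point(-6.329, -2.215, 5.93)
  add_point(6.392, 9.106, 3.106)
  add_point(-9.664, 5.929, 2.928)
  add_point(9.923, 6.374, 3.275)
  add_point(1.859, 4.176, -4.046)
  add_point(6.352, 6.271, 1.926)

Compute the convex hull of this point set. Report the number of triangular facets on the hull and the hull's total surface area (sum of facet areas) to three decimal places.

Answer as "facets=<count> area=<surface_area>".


facets=22 area=1062.775

Points on the hull: [0, 1, 2, 3, 4, 5, 7, 9, 10, 11, 12, 14, 15] (13 of 18).

Facet areas (half cross-product norm):
  f1: (p1, p10, p15) → 71.9832
  f2: (p12, p11, p14) → 47.6983
  f3: (p12, p9, p14) → 34.9633
  f4: (p12, p9, p11) → 41.5320
  f5: (p0, p10, p15) → 32.1360
  f6: (p0, p9, p14) → 95.0561
  f7: (p0, p3, p10) → 85.0686
  f8: (p0, p3, p14) → 109.6585
  f9: (p7, p9, p11) → 15.1568
  f10: (p7, p1, p11) → 74.8489
  f11: (p7, p1, p15) → 78.4519
  f12: (p7, p0, p15) → 33.5220
  f13: (p7, p0, p9) → 10.9685
  f14: (p4, p1, p11) → 48.6744
  f15: (p4, p11, p14) → 67.7476
  f16: (p4, p3, p14) → 64.8500
  f17: (p5, p1, p10) → 42.4355
  f18: (p5, p4, p1) → 56.2770
  f19: (p5, p4, p3) → 31.8477
  f20: (p2, p3, p10) → 11.9285
  f21: (p2, p5, p10) → 3.1692
  f22: (p2, p5, p3) → 4.8010
Σ area = 1062.775

Euler: V−E+F = 13−33+22 = 2.


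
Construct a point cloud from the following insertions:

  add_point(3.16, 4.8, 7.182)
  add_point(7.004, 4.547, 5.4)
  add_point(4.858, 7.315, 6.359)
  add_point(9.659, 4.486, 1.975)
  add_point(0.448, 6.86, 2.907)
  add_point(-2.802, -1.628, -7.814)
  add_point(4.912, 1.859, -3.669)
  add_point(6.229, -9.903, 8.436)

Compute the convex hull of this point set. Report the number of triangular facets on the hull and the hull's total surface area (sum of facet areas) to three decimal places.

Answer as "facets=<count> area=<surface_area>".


8 of the 8 inputs are extreme points: [0, 1, 2, 3, 4, 5, 6, 7].

Triangle areas on the boundary:
  f1: (p0, p2, p7) → 17.1024
  f2: (p6, p7, p5) → 79.2005
  f3: (p6, p7, p3) → 62.5678
  f4: (p1, p7, p3) → 31.5137
  f5: (p1, p2, p3) → 6.4022
  f6: (p1, p2, p7) → 20.1750
  f7: (p4, p2, p3) → 19.7775
  f8: (p4, p6, p3) → 33.7639
  f9: (p4, p6, p5) → 43.9581
  f10: (p4, p0, p2) → 8.3451
  f11: (p4, p7, p5) → 126.5185
  f12: (p4, p0, p7) → 34.8316
Σ area = 484.156

Check V−E+F: 8 − 18 + 12 = 2.

facets=12 area=484.156


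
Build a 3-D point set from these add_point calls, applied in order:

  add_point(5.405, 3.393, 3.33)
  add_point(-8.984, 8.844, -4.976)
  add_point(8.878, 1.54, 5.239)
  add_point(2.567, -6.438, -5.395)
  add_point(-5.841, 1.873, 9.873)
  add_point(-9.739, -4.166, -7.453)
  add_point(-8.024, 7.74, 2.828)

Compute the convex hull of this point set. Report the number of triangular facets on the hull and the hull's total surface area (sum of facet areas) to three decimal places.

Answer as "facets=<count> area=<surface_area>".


Points on the hull: [0, 1, 2, 3, 4, 5, 6] (7 of 7).

Per-facet area ½‖(b−a)×(c−a)‖:
  f1: (p3, p1, p5) → 83.7725
  f2: (p3, p4, p5) → 113.6923
  f3: (p3, p4, p2) → 111.7075
  f4: (p6, p1, p5) → 52.5856
  f5: (p6, p4, p5) → 74.4979
  f6: (p6, p4, p2) → 72.7284
  f7: (p0, p6, p2) → 13.4250
  f8: (p0, p6, p1) → 55.0210
  f9: (p0, p3, p2) → 29.1212
  f10: (p0, p3, p1) → 113.7118
Σ area = 720.263

Euler: V−E+F = 7−15+10 = 2.

facets=10 area=720.263


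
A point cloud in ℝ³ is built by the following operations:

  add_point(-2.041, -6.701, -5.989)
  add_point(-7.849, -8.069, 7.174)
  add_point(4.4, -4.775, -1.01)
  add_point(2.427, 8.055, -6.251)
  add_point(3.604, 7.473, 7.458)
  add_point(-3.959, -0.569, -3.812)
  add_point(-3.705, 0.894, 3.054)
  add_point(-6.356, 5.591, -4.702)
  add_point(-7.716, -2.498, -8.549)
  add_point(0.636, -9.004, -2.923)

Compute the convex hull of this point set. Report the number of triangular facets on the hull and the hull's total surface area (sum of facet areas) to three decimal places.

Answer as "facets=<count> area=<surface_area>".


8 of the 10 inputs are extreme points: [0, 1, 2, 3, 4, 7, 8, 9].

Facet areas (half cross-product norm):
  f1: (p4, p2, p1) → 110.8701
  f2: (p4, p3, p2) → 87.3255
  f3: (p0, p3, p2) → 58.1305
  f4: (p0, p8, p3) → 54.8230
  f5: (p0, p8, p1) → 54.1831
  f6: (p7, p4, p1) → 134.0573
  f7: (p7, p8, p1) → 75.1799
  f8: (p7, p4, p3) → 63.4136
  f9: (p7, p8, p3) → 39.8604
  f10: (p9, p2, p1) → 39.2681
  f11: (p9, p0, p1) → 30.7664
  f12: (p9, p0, p2) → 13.6250
Σ area = 761.503

Euler: V−E+F = 8−18+12 = 2.

facets=12 area=761.503


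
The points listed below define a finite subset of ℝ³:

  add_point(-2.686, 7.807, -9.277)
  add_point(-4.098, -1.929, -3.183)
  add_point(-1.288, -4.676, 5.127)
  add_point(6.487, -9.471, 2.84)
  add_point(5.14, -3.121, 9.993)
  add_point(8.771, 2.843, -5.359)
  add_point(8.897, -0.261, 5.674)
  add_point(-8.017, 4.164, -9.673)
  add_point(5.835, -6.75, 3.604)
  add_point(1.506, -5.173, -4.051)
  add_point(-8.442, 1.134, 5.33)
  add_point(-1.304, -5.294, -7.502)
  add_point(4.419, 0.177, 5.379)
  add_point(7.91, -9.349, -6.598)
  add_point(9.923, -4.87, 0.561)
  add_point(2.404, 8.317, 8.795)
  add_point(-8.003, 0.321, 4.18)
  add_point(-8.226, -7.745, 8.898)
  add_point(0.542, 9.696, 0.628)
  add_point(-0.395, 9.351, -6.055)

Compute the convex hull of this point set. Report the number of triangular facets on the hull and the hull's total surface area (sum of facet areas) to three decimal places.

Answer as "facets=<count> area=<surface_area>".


facets=24 area=1250.915

Hull vertices (14/20): indices [0, 3, 4, 5, 6, 7, 10, 11, 13, 14, 15, 17, 18, 19].

Per-facet area ½‖(b−a)×(c−a)‖:
  f1: (p7, p18, p10) → 88.3637
  f2: (p15, p18, p10) → 53.7877
  f3: (p17, p15, p10) → 59.5731
  f4: (p17, p7, p10) → 61.2865
  f5: (p5, p13, p14) → 42.1950
  f6: (p5, p6, p14) → 33.9180
  f7: (p5, p15, p18) → 50.6610
  f8: (p5, p6, p15) → 64.1028
  f9: (p11, p13, p7) → 30.7621
  f10: (p11, p17, p7) → 105.8342
  f11: (p11, p17, p13) → 88.6887
  f12: (p3, p13, p14) → 26.2248
  f13: (p3, p17, p13) → 65.7090
  f14: (p4, p17, p15) → 83.5111
  f15: (p4, p6, p15) → 35.2147
  f16: (p4, p3, p17) → 67.8361
  f17: (p4, p6, p14) → 21.3352
  f18: (p4, p3, p14) → 29.5491
  f19: (p19, p7, p18) → 29.0793
  f20: (p19, p5, p18) → 37.6537
  f21: (p0, p13, p7) → 65.7482
  f22: (p0, p5, p13) → 77.0522
  f23: (p0, p19, p7) → 9.8552
  f24: (p0, p19, p5) → 22.9732
Σ area = 1250.915

Check V−E+F: 14 − 36 + 24 = 2.


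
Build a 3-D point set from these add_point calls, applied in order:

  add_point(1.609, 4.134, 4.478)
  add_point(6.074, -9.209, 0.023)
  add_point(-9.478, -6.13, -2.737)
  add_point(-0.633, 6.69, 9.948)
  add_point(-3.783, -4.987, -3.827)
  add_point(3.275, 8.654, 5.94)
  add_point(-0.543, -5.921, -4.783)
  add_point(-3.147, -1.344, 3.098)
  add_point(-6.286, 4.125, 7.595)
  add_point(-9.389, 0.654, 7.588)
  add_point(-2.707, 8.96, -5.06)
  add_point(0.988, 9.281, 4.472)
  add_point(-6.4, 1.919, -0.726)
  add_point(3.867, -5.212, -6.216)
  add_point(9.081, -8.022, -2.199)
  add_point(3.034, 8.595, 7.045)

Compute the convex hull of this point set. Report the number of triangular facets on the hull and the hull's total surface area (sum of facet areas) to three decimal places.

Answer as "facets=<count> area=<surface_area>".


facets=20 area=852.718

Extreme-point indices: [1, 2, 3, 5, 6, 8, 9, 10, 11, 13, 14, 15] — 12 of 16 on the boundary.

Facet areas (half cross-product norm):
  f1: (p9, p10, p2) → 95.3138
  f2: (p15, p3, p14) → 49.6306
  f3: (p15, p3, p11) → 8.4555
  f4: (p13, p10, p2) → 100.8460
  f5: (p13, p10, p14) → 44.0020
  f6: (p1, p3, p14) → 37.2582
  f7: (p1, p9, p3) → 104.0976
  f8: (p1, p9, p2) → 99.3053
  f9: (p8, p9, p3) → 7.9868
  f10: (p8, p9, p10) → 29.5087
  f11: (p8, p3, p11) → 20.7647
  f12: (p8, p10, p11) → 48.3095
  f13: (p5, p10, p11) → 8.9308
  f14: (p5, p15, p11) → 1.4789
  f15: (p5, p10, p14) → 119.2024
  f16: (p5, p15, p14) → 9.9542
  f17: (p6, p13, p14) → 14.9550
  f18: (p6, p1, p14) → 17.0830
  f19: (p6, p13, p2) → 3.3513
  f20: (p6, p1, p2) → 32.2839
Σ area = 852.718

Euler: V−E+F = 12−30+20 = 2.


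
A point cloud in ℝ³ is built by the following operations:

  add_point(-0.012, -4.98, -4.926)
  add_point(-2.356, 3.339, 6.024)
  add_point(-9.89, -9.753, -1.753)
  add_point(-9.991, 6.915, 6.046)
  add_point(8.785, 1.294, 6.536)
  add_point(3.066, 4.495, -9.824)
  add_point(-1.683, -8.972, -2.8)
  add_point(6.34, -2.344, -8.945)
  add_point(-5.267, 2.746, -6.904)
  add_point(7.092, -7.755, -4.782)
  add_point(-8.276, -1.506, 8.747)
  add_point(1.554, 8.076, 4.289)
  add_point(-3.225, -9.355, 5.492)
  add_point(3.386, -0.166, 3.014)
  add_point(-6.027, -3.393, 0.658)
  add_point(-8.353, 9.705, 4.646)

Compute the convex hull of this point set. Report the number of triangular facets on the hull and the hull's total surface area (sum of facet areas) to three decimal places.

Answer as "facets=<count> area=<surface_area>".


12 of the 16 inputs are extreme points: [2, 3, 4, 5, 6, 7, 8, 9, 10, 11, 12, 15].

Area of each hull facet:
  f1: (p10, p4, p3) → 78.5076
  f2: (p10, p2, p3) → 57.4653
  f3: (p11, p5, p4) → 74.3813
  f4: (p8, p2, p3) → 101.2531
  f5: (p7, p9, p2) → 59.3979
  f6: (p7, p8, p2) → 91.7054
  f7: (p7, p8, p5) → 33.7569
  f8: (p7, p5, p4) → 61.3846
  f9: (p7, p9, p4) → 50.1018
  f10: (p12, p9, p4) → 98.1773
  f11: (p12, p10, p4) → 78.4045
  f12: (p12, p10, p2) → 48.5716
  f13: (p15, p4, p3) → 33.7998
  f14: (p15, p11, p4) → 30.5139
  f15: (p15, p11, p5) → 72.3871
  f16: (p15, p8, p3) → 24.3655
  f17: (p15, p8, p5) → 57.5973
  f18: (p6, p9, p2) → 3.8733
  f19: (p6, p12, p2) → 33.3717
  f20: (p6, p12, p9) → 35.1718
Σ area = 1124.188

Check V−E+F: 12 − 30 + 20 = 2.

facets=20 area=1124.188


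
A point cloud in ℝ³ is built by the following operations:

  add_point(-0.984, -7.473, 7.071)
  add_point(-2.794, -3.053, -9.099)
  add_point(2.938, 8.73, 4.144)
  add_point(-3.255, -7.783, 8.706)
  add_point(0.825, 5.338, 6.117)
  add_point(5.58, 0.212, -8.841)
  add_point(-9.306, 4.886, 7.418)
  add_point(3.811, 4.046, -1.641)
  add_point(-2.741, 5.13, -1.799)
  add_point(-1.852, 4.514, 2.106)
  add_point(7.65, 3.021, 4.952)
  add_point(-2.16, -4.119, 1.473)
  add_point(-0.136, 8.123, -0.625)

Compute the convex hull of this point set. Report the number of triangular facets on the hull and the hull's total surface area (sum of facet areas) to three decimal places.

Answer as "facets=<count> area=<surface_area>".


facets=16 area=754.558

Points on the hull: [0, 1, 2, 3, 4, 5, 6, 8, 10, 12] (10 of 13).

Area of each hull facet:
  f1: (p1, p3, p6) → 123.5866
  f2: (p4, p3, p6) → 66.8463
  f3: (p4, p3, p10) → 51.0434
  f4: (p0, p3, p10) → 14.1986
  f5: (p0, p1, p3) → 20.5661
  f6: (p8, p1, p6) → 52.8887
  f7: (p8, p12, p6) → 23.1539
  f8: (p8, p12, p1) → 15.4661
  f9: (p5, p12, p1) → 56.4857
  f10: (p5, p0, p10) → 97.4189
  f11: (p5, p0, p1) → 75.7634
  f12: (p2, p4, p10) → 15.6551
  f13: (p2, p5, p10) → 52.9159
  f14: (p2, p5, p12) → 33.9190
  f15: (p2, p12, p6) → 35.7712
  f16: (p2, p4, p6) → 18.8797
Σ area = 754.558

Euler characteristic 10−24+16 = 2 ✓


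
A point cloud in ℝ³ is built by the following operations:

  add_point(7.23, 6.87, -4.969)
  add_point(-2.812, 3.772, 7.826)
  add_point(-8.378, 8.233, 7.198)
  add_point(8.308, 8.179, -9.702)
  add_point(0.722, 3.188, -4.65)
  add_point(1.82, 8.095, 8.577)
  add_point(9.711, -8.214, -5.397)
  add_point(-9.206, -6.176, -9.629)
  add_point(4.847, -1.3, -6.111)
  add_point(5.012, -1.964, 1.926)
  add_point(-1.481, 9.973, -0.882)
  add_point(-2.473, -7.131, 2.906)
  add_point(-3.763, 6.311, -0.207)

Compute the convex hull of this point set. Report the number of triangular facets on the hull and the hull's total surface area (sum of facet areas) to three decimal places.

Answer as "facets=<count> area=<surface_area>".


facets=16 area=1111.589

Hull vertices (10/13): indices [0, 1, 2, 3, 5, 6, 7, 9, 10, 11].

Area of each hull facet:
  f1: (p3, p6, p7) → 161.0695
  f2: (p3, p10, p7) → 131.5951
  f3: (p11, p6, p7) → 104.8905
  f4: (p2, p10, p7) → 107.1075
  f5: (p2, p11, p7) → 121.2886
  f6: (p2, p11, p1) → 35.6803
  f7: (p9, p11, p6) → 48.7422
  f8: (p5, p3, p10) → 63.4288
  f9: (p5, p2, p10) → 46.9010
  f10: (p5, p2, p1) → 22.5762
  f11: (p5, p9, p6) → 21.4376
  f12: (p5, p11, p1) → 29.1669
  f13: (p5, p9, p11) → 56.0286
  f14: (p0, p3, p6) → 37.6996
  f15: (p0, p5, p6) → 110.3263
  f16: (p0, p5, p3) → 13.6501
Σ area = 1111.589

Check V−E+F: 10 − 24 + 16 = 2.


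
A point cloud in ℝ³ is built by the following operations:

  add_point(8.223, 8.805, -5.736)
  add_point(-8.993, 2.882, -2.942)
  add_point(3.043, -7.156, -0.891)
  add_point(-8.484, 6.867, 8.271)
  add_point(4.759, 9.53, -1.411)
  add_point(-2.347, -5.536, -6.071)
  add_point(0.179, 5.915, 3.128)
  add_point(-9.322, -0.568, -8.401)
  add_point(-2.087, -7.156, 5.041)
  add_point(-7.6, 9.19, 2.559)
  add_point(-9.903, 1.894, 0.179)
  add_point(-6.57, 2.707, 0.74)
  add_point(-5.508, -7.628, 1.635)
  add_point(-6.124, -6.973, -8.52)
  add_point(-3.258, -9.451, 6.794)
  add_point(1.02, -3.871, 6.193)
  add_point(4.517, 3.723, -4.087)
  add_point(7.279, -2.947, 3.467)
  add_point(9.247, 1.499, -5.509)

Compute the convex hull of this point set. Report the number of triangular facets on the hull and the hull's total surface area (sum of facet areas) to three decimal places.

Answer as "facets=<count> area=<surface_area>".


14 of the 19 inputs are extreme points: [0, 1, 2, 3, 4, 7, 9, 10, 12, 13, 14, 15, 17, 18].

Facet areas (half cross-product norm):
  f1: (p3, p14, p10) → 70.5962
  f2: (p12, p14, p10) → 26.0557
  f3: (p12, p13, p14) → 12.4105
  f4: (p12, p7, p10) → 46.8714
  f5: (p12, p7, p13) → 36.4128
  f6: (p2, p13, p18) → 68.4924
  f7: (p2, p13, p14) → 60.8244
  f8: (p17, p2, p18) → 37.2476
  f9: (p17, p2, p14) → 37.6735
  f10: (p9, p3, p10) → 24.8103
  f11: (p4, p17, p3) → 110.8025
  f12: (p4, p9, p3) → 36.6078
  f13: (p15, p3, p14) → 50.3260
  f14: (p15, p17, p14) → 17.5819
  f15: (p15, p17, p3) → 41.5752
  f16: (p1, p7, p10) → 8.7326
  f17: (p1, p9, p10) → 13.5799
  f18: (p1, p9, p7) → 8.3658
  f19: (p0, p17, p18) → 33.9871
  f20: (p0, p4, p17) → 38.0534
  f21: (p0, p13, p18) → 61.6595
  f22: (p0, p7, p13) → 71.8171
  f23: (p0, p9, p7) → 127.6362
  f24: (p0, p4, p9) → 20.6024
Σ area = 1062.722

Check V−E+F: 14 − 36 + 24 = 2.

facets=24 area=1062.722


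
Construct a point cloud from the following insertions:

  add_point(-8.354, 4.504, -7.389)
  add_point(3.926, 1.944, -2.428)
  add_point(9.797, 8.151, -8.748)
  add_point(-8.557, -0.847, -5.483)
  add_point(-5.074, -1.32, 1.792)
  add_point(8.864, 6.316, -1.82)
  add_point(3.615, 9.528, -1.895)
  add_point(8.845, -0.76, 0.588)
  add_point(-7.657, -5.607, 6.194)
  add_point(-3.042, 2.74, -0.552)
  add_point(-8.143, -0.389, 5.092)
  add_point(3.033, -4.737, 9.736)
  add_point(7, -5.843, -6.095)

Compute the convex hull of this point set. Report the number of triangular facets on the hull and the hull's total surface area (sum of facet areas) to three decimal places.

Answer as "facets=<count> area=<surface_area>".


facets=16 area=945.488

10 of the 13 inputs are extreme points: [0, 2, 3, 5, 6, 7, 8, 10, 11, 12].

Triangle areas on the boundary:
  f1: (p0, p12, p3) → 45.0980
  f2: (p0, p12, p2) → 123.9910
  f3: (p0, p6, p2) → 64.0991
  f4: (p7, p12, p2) → 55.0942
  f5: (p7, p11, p12) → 47.2707
  f6: (p10, p6, p11) → 104.9790
  f7: (p10, p0, p6) → 91.5857
  f8: (p10, p0, p3) → 28.7869
  f9: (p5, p6, p11) → 52.2959
  f10: (p5, p7, p11) → 35.0649
  f11: (p5, p6, p2) → 22.2265
  f12: (p5, p7, p2) → 22.5671
  f13: (p8, p10, p3) → 27.9662
  f14: (p8, p10, p11) → 30.1577
  f15: (p8, p12, p3) → 102.2131
  f16: (p8, p11, p12) → 92.0919
Σ area = 945.488

Check V−E+F: 10 − 24 + 16 = 2.
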